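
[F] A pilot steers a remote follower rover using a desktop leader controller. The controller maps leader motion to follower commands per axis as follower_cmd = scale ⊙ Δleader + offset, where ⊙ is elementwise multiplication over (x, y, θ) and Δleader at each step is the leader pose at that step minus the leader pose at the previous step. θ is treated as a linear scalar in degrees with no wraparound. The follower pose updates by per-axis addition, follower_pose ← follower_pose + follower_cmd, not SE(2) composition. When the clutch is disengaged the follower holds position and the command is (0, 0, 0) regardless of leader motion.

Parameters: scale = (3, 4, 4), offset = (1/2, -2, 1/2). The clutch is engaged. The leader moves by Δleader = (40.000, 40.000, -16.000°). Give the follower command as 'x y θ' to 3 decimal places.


axis x: 3·40.000 + 1/2 = 120.500
axis y: 4·40.000 + -2 = 158.000
axis θ: 4·-16.000 + 1/2 = -63.500

120.500 158.000 -63.500


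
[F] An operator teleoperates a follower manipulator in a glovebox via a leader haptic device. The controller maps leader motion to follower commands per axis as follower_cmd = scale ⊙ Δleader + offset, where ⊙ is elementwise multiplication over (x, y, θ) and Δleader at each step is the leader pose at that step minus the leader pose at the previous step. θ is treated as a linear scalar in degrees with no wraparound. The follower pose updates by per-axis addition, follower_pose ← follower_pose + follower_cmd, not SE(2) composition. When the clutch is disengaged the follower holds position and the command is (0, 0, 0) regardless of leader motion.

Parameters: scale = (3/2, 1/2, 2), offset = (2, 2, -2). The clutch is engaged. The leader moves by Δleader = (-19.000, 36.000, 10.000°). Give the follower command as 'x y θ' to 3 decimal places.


-26.500 20.000 18.000

axis x: 3/2·-19.000 + 2 = -26.500
axis y: 1/2·36.000 + 2 = 20.000
axis θ: 2·10.000 + -2 = 18.000


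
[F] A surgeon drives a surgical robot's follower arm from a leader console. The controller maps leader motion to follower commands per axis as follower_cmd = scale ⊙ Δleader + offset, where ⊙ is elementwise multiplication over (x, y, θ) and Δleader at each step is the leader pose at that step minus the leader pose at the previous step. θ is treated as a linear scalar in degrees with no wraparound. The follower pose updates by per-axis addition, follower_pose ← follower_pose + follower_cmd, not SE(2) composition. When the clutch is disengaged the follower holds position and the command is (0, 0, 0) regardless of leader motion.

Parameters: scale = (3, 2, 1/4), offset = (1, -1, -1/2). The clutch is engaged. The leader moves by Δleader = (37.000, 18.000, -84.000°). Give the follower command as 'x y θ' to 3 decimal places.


axis x: 3·37.000 + 1 = 112.000
axis y: 2·18.000 + -1 = 35.000
axis θ: 1/4·-84.000 + -1/2 = -21.500

112.000 35.000 -21.500


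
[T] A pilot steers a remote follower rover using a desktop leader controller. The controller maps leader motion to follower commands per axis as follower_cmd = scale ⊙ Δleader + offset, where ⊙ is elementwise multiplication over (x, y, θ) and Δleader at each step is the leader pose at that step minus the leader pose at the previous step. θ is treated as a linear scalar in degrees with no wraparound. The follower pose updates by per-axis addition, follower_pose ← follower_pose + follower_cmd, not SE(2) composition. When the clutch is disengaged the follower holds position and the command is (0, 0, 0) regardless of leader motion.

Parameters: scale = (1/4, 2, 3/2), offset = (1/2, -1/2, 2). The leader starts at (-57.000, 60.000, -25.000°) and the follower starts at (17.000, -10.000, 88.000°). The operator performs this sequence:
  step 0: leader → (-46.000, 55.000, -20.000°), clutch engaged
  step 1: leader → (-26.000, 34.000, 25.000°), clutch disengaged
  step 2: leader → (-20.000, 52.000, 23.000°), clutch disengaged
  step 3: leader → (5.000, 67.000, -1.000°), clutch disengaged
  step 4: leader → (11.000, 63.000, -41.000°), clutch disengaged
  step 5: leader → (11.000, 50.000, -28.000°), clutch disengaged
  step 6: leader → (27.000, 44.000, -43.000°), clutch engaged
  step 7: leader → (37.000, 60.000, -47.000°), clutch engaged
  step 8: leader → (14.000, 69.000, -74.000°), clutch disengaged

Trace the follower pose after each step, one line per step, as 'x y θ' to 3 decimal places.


step 0: Δleader=(11.000, -5.000, 5.000°), engaged; cmd=(3.250, -10.500, 9.500°) → follower=(20.250, -20.500, 97.500°)
step 1: Δleader=(20.000, -21.000, 45.000°), disengaged; cmd=(0,0,0) → follower holds at (20.250, -20.500, 97.500°)
step 2: Δleader=(6.000, 18.000, -2.000°), disengaged; cmd=(0,0,0) → follower holds at (20.250, -20.500, 97.500°)
step 3: Δleader=(25.000, 15.000, -24.000°), disengaged; cmd=(0,0,0) → follower holds at (20.250, -20.500, 97.500°)
step 4: Δleader=(6.000, -4.000, -40.000°), disengaged; cmd=(0,0,0) → follower holds at (20.250, -20.500, 97.500°)
step 5: Δleader=(0.000, -13.000, 13.000°), disengaged; cmd=(0,0,0) → follower holds at (20.250, -20.500, 97.500°)
step 6: Δleader=(16.000, -6.000, -15.000°), engaged; cmd=(4.500, -12.500, -20.500°) → follower=(24.750, -33.000, 77.000°)
step 7: Δleader=(10.000, 16.000, -4.000°), engaged; cmd=(3.000, 31.500, -4.000°) → follower=(27.750, -1.500, 73.000°)
step 8: Δleader=(-23.000, 9.000, -27.000°), disengaged; cmd=(0,0,0) → follower holds at (27.750, -1.500, 73.000°)

20.250 -20.500 97.500
20.250 -20.500 97.500
20.250 -20.500 97.500
20.250 -20.500 97.500
20.250 -20.500 97.500
20.250 -20.500 97.500
24.750 -33.000 77.000
27.750 -1.500 73.000
27.750 -1.500 73.000


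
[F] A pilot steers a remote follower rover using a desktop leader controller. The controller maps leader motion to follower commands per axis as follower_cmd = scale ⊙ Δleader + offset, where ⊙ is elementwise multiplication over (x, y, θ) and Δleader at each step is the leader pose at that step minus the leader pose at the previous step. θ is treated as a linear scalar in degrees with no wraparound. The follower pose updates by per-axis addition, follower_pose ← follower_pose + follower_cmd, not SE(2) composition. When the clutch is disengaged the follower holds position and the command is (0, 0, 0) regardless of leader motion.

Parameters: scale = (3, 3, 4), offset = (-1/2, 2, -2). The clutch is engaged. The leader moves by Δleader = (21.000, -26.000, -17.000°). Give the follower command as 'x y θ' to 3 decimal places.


62.500 -76.000 -70.000

axis x: 3·21.000 + -1/2 = 62.500
axis y: 3·-26.000 + 2 = -76.000
axis θ: 4·-17.000 + -2 = -70.000


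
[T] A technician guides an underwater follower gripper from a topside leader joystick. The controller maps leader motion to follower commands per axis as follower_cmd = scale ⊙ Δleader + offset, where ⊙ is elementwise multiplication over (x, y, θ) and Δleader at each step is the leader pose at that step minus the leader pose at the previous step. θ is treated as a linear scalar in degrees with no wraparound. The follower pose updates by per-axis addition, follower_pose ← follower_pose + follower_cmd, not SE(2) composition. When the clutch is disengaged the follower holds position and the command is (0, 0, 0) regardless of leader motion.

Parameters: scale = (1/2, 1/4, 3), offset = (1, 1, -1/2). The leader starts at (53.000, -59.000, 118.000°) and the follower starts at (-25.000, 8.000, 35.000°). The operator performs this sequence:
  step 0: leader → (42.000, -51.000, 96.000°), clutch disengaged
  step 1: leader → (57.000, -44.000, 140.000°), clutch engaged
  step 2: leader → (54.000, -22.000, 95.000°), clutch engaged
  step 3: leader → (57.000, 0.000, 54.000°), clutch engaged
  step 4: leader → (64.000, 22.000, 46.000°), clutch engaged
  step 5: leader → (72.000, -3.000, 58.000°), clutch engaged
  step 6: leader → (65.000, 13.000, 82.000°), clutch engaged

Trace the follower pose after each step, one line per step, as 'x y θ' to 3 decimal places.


step 0: Δleader=(-11.000, 8.000, -22.000°), disengaged; cmd=(0,0,0) → follower holds at (-25.000, 8.000, 35.000°)
step 1: Δleader=(15.000, 7.000, 44.000°), engaged; cmd=(8.500, 2.750, 131.500°) → follower=(-16.500, 10.750, 166.500°)
step 2: Δleader=(-3.000, 22.000, -45.000°), engaged; cmd=(-0.500, 6.500, -135.500°) → follower=(-17.000, 17.250, 31.000°)
step 3: Δleader=(3.000, 22.000, -41.000°), engaged; cmd=(2.500, 6.500, -123.500°) → follower=(-14.500, 23.750, -92.500°)
step 4: Δleader=(7.000, 22.000, -8.000°), engaged; cmd=(4.500, 6.500, -24.500°) → follower=(-10.000, 30.250, -117.000°)
step 5: Δleader=(8.000, -25.000, 12.000°), engaged; cmd=(5.000, -5.250, 35.500°) → follower=(-5.000, 25.000, -81.500°)
step 6: Δleader=(-7.000, 16.000, 24.000°), engaged; cmd=(-2.500, 5.000, 71.500°) → follower=(-7.500, 30.000, -10.000°)

-25.000 8.000 35.000
-16.500 10.750 166.500
-17.000 17.250 31.000
-14.500 23.750 -92.500
-10.000 30.250 -117.000
-5.000 25.000 -81.500
-7.500 30.000 -10.000


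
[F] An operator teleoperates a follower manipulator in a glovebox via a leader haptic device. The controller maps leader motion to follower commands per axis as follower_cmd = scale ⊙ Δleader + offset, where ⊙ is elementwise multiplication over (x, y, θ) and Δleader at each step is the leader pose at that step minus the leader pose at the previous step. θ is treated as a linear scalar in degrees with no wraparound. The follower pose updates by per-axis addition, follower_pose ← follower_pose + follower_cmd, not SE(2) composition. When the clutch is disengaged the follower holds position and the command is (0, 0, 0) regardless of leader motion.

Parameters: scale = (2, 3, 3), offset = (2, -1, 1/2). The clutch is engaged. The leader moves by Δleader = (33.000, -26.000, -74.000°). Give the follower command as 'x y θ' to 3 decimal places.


68.000 -79.000 -221.500

axis x: 2·33.000 + 2 = 68.000
axis y: 3·-26.000 + -1 = -79.000
axis θ: 3·-74.000 + 1/2 = -221.500


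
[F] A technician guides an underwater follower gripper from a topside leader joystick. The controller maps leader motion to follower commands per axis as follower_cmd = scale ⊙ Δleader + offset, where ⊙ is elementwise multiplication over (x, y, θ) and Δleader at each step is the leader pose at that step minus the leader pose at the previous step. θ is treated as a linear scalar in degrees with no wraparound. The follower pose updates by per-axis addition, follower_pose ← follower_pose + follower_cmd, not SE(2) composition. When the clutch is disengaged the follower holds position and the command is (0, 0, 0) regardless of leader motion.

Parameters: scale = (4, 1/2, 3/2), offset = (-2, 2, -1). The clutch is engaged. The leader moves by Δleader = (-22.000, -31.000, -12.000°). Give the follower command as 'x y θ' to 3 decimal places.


-90.000 -13.500 -19.000

axis x: 4·-22.000 + -2 = -90.000
axis y: 1/2·-31.000 + 2 = -13.500
axis θ: 3/2·-12.000 + -1 = -19.000


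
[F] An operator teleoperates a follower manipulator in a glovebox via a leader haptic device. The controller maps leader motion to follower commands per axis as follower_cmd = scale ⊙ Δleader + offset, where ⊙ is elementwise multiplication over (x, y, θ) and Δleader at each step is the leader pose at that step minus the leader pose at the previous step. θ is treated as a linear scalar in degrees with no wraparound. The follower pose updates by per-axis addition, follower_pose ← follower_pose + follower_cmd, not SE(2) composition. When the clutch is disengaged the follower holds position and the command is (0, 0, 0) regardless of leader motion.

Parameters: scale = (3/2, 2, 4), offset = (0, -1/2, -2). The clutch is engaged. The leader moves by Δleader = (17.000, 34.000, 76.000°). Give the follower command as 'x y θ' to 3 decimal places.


axis x: 3/2·17.000 + 0 = 25.500
axis y: 2·34.000 + -1/2 = 67.500
axis θ: 4·76.000 + -2 = 302.000

25.500 67.500 302.000


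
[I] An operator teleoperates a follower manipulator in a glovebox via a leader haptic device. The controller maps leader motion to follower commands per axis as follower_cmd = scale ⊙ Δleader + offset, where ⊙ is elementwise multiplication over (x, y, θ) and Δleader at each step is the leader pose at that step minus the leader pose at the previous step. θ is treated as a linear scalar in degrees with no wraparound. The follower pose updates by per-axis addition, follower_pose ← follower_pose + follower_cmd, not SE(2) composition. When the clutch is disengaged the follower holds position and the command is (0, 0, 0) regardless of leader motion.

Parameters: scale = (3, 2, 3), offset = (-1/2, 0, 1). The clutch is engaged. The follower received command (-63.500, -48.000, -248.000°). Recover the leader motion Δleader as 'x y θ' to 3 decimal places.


axis x: (-63.500 − -1/2) / (3) = -21.000
axis y: (-48.000 − 0) / (2) = -24.000
axis θ: (-248.000 − 1) / (3) = -83.000

-21.000 -24.000 -83.000


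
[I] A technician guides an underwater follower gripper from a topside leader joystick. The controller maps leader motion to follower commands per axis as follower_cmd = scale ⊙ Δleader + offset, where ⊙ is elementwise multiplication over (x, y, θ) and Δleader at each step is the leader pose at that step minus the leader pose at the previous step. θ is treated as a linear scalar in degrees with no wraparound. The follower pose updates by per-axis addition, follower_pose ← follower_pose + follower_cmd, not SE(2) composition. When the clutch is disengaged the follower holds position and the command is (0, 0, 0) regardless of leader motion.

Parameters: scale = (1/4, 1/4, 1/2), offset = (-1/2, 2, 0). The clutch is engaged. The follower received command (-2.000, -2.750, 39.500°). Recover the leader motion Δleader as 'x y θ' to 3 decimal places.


-6.000 -19.000 79.000

axis x: (-2.000 − -1/2) / (1/4) = -6.000
axis y: (-2.750 − 2) / (1/4) = -19.000
axis θ: (39.500 − 0) / (1/2) = 79.000


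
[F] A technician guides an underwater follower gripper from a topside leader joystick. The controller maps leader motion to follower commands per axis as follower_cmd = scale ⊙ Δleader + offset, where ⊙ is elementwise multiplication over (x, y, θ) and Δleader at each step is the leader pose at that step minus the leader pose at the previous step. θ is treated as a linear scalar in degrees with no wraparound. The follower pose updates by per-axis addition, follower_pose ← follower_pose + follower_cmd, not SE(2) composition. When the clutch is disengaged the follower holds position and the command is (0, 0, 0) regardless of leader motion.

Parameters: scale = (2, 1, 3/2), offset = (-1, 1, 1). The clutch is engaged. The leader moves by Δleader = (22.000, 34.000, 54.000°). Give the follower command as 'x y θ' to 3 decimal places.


43.000 35.000 82.000

axis x: 2·22.000 + -1 = 43.000
axis y: 1·34.000 + 1 = 35.000
axis θ: 3/2·54.000 + 1 = 82.000


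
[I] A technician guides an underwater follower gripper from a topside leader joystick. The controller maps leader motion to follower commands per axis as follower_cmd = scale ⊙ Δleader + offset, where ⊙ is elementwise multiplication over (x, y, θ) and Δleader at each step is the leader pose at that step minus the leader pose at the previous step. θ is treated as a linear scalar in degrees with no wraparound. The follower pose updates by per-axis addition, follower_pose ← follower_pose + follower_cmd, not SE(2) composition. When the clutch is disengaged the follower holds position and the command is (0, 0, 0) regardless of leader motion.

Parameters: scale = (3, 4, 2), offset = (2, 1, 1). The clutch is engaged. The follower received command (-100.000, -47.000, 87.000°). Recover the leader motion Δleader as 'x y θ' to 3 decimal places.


-34.000 -12.000 43.000

axis x: (-100.000 − 2) / (3) = -34.000
axis y: (-47.000 − 1) / (4) = -12.000
axis θ: (87.000 − 1) / (2) = 43.000


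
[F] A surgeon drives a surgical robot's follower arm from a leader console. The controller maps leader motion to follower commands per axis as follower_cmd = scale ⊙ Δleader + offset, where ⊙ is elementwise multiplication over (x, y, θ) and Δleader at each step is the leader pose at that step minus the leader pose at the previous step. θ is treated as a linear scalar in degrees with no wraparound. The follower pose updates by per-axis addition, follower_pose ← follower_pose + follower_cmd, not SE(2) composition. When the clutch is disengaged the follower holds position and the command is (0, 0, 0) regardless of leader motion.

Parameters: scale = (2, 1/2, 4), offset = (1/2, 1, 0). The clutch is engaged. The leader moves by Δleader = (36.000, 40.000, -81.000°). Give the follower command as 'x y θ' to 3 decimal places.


72.500 21.000 -324.000

axis x: 2·36.000 + 1/2 = 72.500
axis y: 1/2·40.000 + 1 = 21.000
axis θ: 4·-81.000 + 0 = -324.000


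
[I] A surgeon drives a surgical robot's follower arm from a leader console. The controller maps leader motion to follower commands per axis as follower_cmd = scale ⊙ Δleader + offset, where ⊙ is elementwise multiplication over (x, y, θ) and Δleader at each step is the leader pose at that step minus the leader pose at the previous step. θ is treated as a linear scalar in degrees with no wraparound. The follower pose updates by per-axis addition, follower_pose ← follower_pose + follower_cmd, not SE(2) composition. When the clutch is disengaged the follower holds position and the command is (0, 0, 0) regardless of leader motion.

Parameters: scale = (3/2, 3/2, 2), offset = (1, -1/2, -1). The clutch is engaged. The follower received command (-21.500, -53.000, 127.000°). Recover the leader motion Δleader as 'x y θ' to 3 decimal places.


-15.000 -35.000 64.000

axis x: (-21.500 − 1) / (3/2) = -15.000
axis y: (-53.000 − -1/2) / (3/2) = -35.000
axis θ: (127.000 − -1) / (2) = 64.000


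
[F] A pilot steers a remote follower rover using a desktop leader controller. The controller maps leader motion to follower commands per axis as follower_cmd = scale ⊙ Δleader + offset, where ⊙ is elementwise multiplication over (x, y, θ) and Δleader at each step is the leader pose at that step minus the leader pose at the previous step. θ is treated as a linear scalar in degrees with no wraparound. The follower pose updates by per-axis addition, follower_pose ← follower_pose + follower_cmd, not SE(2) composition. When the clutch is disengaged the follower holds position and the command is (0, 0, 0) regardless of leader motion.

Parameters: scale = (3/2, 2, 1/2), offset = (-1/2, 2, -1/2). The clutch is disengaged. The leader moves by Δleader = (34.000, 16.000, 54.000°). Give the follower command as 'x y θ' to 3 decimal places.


clutch disengaged → follower holds; cmd = (0, 0, 0)

0.000 0.000 0.000


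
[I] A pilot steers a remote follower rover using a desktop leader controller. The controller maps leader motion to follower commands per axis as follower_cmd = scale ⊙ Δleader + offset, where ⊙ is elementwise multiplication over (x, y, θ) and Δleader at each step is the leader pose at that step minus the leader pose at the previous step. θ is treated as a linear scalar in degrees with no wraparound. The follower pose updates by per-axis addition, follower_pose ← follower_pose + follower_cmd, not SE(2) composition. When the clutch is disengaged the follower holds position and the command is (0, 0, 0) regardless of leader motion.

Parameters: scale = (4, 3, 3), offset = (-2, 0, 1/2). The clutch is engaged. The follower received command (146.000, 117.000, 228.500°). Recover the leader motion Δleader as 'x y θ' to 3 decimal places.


axis x: (146.000 − -2) / (4) = 37.000
axis y: (117.000 − 0) / (3) = 39.000
axis θ: (228.500 − 1/2) / (3) = 76.000

37.000 39.000 76.000


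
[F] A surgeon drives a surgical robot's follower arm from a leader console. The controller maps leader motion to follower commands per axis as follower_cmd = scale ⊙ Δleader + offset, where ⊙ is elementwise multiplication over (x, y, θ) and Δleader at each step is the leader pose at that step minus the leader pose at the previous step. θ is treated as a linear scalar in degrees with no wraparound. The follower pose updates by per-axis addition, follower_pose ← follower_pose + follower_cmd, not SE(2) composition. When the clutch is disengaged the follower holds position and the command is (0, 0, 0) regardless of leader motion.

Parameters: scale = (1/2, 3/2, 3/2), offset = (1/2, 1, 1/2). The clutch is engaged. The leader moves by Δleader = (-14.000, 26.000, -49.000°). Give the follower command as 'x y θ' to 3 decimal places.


axis x: 1/2·-14.000 + 1/2 = -6.500
axis y: 3/2·26.000 + 1 = 40.000
axis θ: 3/2·-49.000 + 1/2 = -73.000

-6.500 40.000 -73.000


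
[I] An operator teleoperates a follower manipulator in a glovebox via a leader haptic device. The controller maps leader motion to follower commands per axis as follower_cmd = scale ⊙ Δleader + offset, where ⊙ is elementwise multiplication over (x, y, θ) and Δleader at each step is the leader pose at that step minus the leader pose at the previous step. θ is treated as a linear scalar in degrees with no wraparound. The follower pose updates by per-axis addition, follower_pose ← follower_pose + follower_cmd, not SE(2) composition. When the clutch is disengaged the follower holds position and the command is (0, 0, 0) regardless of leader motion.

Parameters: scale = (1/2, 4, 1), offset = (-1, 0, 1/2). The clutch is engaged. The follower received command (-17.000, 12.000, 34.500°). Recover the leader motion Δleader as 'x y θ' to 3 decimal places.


axis x: (-17.000 − -1) / (1/2) = -32.000
axis y: (12.000 − 0) / (4) = 3.000
axis θ: (34.500 − 1/2) / (1) = 34.000

-32.000 3.000 34.000


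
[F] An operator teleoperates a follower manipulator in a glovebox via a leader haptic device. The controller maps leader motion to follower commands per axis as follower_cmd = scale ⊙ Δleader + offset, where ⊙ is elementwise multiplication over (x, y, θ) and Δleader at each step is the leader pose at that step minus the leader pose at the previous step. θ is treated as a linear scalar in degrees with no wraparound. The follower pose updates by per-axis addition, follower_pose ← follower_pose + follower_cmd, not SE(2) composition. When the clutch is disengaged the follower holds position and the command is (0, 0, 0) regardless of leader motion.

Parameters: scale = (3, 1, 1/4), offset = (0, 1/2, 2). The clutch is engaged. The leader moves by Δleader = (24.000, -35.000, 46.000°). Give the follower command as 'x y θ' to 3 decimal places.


72.000 -34.500 13.500

axis x: 3·24.000 + 0 = 72.000
axis y: 1·-35.000 + 1/2 = -34.500
axis θ: 1/4·46.000 + 2 = 13.500


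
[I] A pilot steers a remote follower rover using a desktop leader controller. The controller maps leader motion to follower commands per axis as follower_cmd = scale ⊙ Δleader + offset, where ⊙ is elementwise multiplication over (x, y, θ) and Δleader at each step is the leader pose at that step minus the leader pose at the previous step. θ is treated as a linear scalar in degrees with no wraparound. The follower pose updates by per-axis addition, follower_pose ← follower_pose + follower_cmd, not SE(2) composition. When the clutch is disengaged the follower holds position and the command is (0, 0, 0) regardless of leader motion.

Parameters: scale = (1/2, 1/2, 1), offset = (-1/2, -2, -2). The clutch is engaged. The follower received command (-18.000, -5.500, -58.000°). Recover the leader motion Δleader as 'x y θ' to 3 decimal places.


-35.000 -7.000 -56.000

axis x: (-18.000 − -1/2) / (1/2) = -35.000
axis y: (-5.500 − -2) / (1/2) = -7.000
axis θ: (-58.000 − -2) / (1) = -56.000


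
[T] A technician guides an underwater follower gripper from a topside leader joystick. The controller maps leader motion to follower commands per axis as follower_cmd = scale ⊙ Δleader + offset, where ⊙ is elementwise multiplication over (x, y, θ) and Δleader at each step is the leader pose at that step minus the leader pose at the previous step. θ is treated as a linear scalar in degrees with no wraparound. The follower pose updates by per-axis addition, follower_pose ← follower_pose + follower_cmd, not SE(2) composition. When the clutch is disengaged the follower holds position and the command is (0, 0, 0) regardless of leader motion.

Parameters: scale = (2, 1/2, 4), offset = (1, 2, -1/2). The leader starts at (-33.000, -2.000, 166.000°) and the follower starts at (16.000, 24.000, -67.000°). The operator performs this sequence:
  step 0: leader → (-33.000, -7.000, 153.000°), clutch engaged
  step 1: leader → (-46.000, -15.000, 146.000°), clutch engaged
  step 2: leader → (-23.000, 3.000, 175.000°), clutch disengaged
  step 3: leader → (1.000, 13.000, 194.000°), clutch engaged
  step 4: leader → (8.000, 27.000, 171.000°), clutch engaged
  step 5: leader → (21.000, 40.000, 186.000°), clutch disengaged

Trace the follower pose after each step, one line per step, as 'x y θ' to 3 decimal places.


17.000 23.500 -119.500
-8.000 21.500 -148.000
-8.000 21.500 -148.000
41.000 28.500 -72.500
56.000 37.500 -165.000
56.000 37.500 -165.000

step 0: Δleader=(0.000, -5.000, -13.000°), engaged; cmd=(1.000, -0.500, -52.500°) → follower=(17.000, 23.500, -119.500°)
step 1: Δleader=(-13.000, -8.000, -7.000°), engaged; cmd=(-25.000, -2.000, -28.500°) → follower=(-8.000, 21.500, -148.000°)
step 2: Δleader=(23.000, 18.000, 29.000°), disengaged; cmd=(0,0,0) → follower holds at (-8.000, 21.500, -148.000°)
step 3: Δleader=(24.000, 10.000, 19.000°), engaged; cmd=(49.000, 7.000, 75.500°) → follower=(41.000, 28.500, -72.500°)
step 4: Δleader=(7.000, 14.000, -23.000°), engaged; cmd=(15.000, 9.000, -92.500°) → follower=(56.000, 37.500, -165.000°)
step 5: Δleader=(13.000, 13.000, 15.000°), disengaged; cmd=(0,0,0) → follower holds at (56.000, 37.500, -165.000°)


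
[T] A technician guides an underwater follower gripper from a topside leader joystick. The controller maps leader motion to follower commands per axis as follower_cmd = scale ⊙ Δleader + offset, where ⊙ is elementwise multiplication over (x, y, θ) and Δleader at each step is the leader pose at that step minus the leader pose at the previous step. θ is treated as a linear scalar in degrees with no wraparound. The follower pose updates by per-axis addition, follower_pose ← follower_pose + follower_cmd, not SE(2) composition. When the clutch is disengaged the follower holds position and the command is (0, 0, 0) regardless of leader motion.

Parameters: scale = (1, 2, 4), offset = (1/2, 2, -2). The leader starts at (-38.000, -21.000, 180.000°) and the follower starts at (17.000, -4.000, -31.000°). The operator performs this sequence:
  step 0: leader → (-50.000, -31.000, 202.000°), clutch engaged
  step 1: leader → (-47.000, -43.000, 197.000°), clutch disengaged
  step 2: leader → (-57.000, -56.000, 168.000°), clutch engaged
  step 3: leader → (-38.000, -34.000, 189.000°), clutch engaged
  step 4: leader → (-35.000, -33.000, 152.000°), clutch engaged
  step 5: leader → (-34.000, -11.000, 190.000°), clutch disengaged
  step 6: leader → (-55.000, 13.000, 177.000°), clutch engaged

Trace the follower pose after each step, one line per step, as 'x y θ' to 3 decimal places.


step 0: Δleader=(-12.000, -10.000, 22.000°), engaged; cmd=(-11.500, -18.000, 86.000°) → follower=(5.500, -22.000, 55.000°)
step 1: Δleader=(3.000, -12.000, -5.000°), disengaged; cmd=(0,0,0) → follower holds at (5.500, -22.000, 55.000°)
step 2: Δleader=(-10.000, -13.000, -29.000°), engaged; cmd=(-9.500, -24.000, -118.000°) → follower=(-4.000, -46.000, -63.000°)
step 3: Δleader=(19.000, 22.000, 21.000°), engaged; cmd=(19.500, 46.000, 82.000°) → follower=(15.500, 0.000, 19.000°)
step 4: Δleader=(3.000, 1.000, -37.000°), engaged; cmd=(3.500, 4.000, -150.000°) → follower=(19.000, 4.000, -131.000°)
step 5: Δleader=(1.000, 22.000, 38.000°), disengaged; cmd=(0,0,0) → follower holds at (19.000, 4.000, -131.000°)
step 6: Δleader=(-21.000, 24.000, -13.000°), engaged; cmd=(-20.500, 50.000, -54.000°) → follower=(-1.500, 54.000, -185.000°)

5.500 -22.000 55.000
5.500 -22.000 55.000
-4.000 -46.000 -63.000
15.500 0.000 19.000
19.000 4.000 -131.000
19.000 4.000 -131.000
-1.500 54.000 -185.000


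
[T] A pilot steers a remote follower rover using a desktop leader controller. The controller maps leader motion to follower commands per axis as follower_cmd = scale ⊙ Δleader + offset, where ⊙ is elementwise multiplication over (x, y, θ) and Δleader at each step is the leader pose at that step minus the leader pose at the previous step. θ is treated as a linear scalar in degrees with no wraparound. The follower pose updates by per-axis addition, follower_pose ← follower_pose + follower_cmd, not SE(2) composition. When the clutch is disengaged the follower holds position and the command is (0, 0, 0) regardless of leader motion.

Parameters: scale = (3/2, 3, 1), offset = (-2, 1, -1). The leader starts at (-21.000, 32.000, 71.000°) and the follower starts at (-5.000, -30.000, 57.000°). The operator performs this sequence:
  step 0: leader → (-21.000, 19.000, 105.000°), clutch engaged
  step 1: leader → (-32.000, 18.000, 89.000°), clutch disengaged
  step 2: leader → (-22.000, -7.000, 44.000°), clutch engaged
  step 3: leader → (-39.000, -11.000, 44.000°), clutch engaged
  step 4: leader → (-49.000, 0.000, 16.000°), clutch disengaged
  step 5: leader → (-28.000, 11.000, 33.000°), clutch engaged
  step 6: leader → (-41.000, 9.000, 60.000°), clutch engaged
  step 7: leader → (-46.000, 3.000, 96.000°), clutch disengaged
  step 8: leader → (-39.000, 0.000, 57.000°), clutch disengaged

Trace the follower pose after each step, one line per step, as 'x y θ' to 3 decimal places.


-7.000 -68.000 90.000
-7.000 -68.000 90.000
6.000 -142.000 44.000
-21.500 -153.000 43.000
-21.500 -153.000 43.000
8.000 -119.000 59.000
-13.500 -124.000 85.000
-13.500 -124.000 85.000
-13.500 -124.000 85.000

step 0: Δleader=(0.000, -13.000, 34.000°), engaged; cmd=(-2.000, -38.000, 33.000°) → follower=(-7.000, -68.000, 90.000°)
step 1: Δleader=(-11.000, -1.000, -16.000°), disengaged; cmd=(0,0,0) → follower holds at (-7.000, -68.000, 90.000°)
step 2: Δleader=(10.000, -25.000, -45.000°), engaged; cmd=(13.000, -74.000, -46.000°) → follower=(6.000, -142.000, 44.000°)
step 3: Δleader=(-17.000, -4.000, 0.000°), engaged; cmd=(-27.500, -11.000, -1.000°) → follower=(-21.500, -153.000, 43.000°)
step 4: Δleader=(-10.000, 11.000, -28.000°), disengaged; cmd=(0,0,0) → follower holds at (-21.500, -153.000, 43.000°)
step 5: Δleader=(21.000, 11.000, 17.000°), engaged; cmd=(29.500, 34.000, 16.000°) → follower=(8.000, -119.000, 59.000°)
step 6: Δleader=(-13.000, -2.000, 27.000°), engaged; cmd=(-21.500, -5.000, 26.000°) → follower=(-13.500, -124.000, 85.000°)
step 7: Δleader=(-5.000, -6.000, 36.000°), disengaged; cmd=(0,0,0) → follower holds at (-13.500, -124.000, 85.000°)
step 8: Δleader=(7.000, -3.000, -39.000°), disengaged; cmd=(0,0,0) → follower holds at (-13.500, -124.000, 85.000°)


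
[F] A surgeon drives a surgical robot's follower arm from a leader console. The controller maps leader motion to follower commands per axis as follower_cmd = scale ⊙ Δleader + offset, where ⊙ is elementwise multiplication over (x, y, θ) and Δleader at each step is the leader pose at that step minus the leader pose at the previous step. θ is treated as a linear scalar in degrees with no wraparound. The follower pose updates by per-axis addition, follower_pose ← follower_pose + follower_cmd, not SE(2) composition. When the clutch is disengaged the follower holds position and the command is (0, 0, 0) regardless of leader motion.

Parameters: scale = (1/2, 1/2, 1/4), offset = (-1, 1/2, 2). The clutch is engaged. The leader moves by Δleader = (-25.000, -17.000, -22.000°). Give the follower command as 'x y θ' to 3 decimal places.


axis x: 1/2·-25.000 + -1 = -13.500
axis y: 1/2·-17.000 + 1/2 = -8.000
axis θ: 1/4·-22.000 + 2 = -3.500

-13.500 -8.000 -3.500


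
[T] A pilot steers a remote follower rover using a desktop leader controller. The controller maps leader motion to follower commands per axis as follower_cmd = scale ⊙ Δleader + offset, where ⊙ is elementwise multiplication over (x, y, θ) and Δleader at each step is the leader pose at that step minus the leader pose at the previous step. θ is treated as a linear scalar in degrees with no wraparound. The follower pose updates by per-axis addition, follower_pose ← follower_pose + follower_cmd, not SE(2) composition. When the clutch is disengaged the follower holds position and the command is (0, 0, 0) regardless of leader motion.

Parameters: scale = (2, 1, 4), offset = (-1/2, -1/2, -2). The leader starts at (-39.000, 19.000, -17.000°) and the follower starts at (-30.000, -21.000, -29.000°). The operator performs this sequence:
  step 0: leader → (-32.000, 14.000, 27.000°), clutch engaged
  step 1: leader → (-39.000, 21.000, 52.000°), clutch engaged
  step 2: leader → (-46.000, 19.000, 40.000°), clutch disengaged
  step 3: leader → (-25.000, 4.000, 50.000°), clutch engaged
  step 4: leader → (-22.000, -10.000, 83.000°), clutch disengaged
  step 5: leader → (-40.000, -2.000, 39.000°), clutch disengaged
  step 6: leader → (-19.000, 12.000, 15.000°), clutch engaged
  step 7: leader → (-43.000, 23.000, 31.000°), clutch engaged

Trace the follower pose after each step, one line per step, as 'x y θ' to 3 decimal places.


step 0: Δleader=(7.000, -5.000, 44.000°), engaged; cmd=(13.500, -5.500, 174.000°) → follower=(-16.500, -26.500, 145.000°)
step 1: Δleader=(-7.000, 7.000, 25.000°), engaged; cmd=(-14.500, 6.500, 98.000°) → follower=(-31.000, -20.000, 243.000°)
step 2: Δleader=(-7.000, -2.000, -12.000°), disengaged; cmd=(0,0,0) → follower holds at (-31.000, -20.000, 243.000°)
step 3: Δleader=(21.000, -15.000, 10.000°), engaged; cmd=(41.500, -15.500, 38.000°) → follower=(10.500, -35.500, 281.000°)
step 4: Δleader=(3.000, -14.000, 33.000°), disengaged; cmd=(0,0,0) → follower holds at (10.500, -35.500, 281.000°)
step 5: Δleader=(-18.000, 8.000, -44.000°), disengaged; cmd=(0,0,0) → follower holds at (10.500, -35.500, 281.000°)
step 6: Δleader=(21.000, 14.000, -24.000°), engaged; cmd=(41.500, 13.500, -98.000°) → follower=(52.000, -22.000, 183.000°)
step 7: Δleader=(-24.000, 11.000, 16.000°), engaged; cmd=(-48.500, 10.500, 62.000°) → follower=(3.500, -11.500, 245.000°)

-16.500 -26.500 145.000
-31.000 -20.000 243.000
-31.000 -20.000 243.000
10.500 -35.500 281.000
10.500 -35.500 281.000
10.500 -35.500 281.000
52.000 -22.000 183.000
3.500 -11.500 245.000


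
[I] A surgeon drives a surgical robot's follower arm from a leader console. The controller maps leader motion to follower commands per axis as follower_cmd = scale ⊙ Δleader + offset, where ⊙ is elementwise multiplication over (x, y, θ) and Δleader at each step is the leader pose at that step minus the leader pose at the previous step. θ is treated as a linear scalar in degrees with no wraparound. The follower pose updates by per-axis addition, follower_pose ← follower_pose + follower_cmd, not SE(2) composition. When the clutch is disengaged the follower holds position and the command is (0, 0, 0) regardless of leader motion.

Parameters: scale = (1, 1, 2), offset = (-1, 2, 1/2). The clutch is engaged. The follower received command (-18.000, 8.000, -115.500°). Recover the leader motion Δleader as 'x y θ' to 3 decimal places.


axis x: (-18.000 − -1) / (1) = -17.000
axis y: (8.000 − 2) / (1) = 6.000
axis θ: (-115.500 − 1/2) / (2) = -58.000

-17.000 6.000 -58.000


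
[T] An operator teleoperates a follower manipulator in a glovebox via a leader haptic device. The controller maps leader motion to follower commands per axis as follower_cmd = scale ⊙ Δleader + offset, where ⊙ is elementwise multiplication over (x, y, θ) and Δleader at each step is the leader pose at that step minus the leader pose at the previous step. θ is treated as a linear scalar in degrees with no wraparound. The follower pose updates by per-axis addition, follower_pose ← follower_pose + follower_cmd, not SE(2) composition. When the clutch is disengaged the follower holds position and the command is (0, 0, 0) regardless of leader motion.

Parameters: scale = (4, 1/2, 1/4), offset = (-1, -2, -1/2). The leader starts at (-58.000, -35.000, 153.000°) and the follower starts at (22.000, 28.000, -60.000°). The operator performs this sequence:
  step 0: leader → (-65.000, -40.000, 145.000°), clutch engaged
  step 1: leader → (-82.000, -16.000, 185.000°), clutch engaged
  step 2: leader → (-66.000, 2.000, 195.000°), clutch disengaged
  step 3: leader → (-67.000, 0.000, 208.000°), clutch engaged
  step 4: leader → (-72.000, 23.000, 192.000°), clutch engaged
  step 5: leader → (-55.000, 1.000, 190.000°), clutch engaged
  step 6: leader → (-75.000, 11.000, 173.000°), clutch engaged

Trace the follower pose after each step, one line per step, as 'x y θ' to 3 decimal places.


-7.000 23.500 -62.500
-76.000 33.500 -53.000
-76.000 33.500 -53.000
-81.000 30.500 -50.250
-102.000 40.000 -54.750
-35.000 27.000 -55.750
-116.000 30.000 -60.500

step 0: Δleader=(-7.000, -5.000, -8.000°), engaged; cmd=(-29.000, -4.500, -2.500°) → follower=(-7.000, 23.500, -62.500°)
step 1: Δleader=(-17.000, 24.000, 40.000°), engaged; cmd=(-69.000, 10.000, 9.500°) → follower=(-76.000, 33.500, -53.000°)
step 2: Δleader=(16.000, 18.000, 10.000°), disengaged; cmd=(0,0,0) → follower holds at (-76.000, 33.500, -53.000°)
step 3: Δleader=(-1.000, -2.000, 13.000°), engaged; cmd=(-5.000, -3.000, 2.750°) → follower=(-81.000, 30.500, -50.250°)
step 4: Δleader=(-5.000, 23.000, -16.000°), engaged; cmd=(-21.000, 9.500, -4.500°) → follower=(-102.000, 40.000, -54.750°)
step 5: Δleader=(17.000, -22.000, -2.000°), engaged; cmd=(67.000, -13.000, -1.000°) → follower=(-35.000, 27.000, -55.750°)
step 6: Δleader=(-20.000, 10.000, -17.000°), engaged; cmd=(-81.000, 3.000, -4.750°) → follower=(-116.000, 30.000, -60.500°)


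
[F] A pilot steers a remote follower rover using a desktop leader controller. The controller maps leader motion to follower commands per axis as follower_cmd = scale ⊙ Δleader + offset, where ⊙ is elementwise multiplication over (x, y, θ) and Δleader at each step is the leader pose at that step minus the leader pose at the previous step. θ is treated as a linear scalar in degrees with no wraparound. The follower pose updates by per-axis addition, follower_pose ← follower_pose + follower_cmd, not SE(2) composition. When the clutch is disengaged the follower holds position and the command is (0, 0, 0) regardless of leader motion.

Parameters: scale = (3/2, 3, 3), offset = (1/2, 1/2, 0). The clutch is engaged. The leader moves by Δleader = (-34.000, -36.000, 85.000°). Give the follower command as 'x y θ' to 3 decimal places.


-50.500 -107.500 255.000

axis x: 3/2·-34.000 + 1/2 = -50.500
axis y: 3·-36.000 + 1/2 = -107.500
axis θ: 3·85.000 + 0 = 255.000


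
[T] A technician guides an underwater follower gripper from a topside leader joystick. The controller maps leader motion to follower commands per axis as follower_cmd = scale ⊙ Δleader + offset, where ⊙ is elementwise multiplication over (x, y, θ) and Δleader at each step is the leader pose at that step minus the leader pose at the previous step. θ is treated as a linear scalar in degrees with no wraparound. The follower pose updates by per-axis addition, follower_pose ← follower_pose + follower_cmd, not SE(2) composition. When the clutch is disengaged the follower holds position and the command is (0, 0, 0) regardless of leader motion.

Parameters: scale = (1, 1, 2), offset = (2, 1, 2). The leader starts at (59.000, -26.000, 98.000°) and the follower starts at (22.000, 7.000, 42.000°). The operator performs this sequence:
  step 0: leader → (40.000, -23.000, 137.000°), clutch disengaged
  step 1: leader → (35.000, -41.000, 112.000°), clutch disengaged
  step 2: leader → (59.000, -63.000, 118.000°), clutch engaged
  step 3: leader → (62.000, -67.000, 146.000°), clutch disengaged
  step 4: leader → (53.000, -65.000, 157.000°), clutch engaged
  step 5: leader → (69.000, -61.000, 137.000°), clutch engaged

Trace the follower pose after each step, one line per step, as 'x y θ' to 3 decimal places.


step 0: Δleader=(-19.000, 3.000, 39.000°), disengaged; cmd=(0,0,0) → follower holds at (22.000, 7.000, 42.000°)
step 1: Δleader=(-5.000, -18.000, -25.000°), disengaged; cmd=(0,0,0) → follower holds at (22.000, 7.000, 42.000°)
step 2: Δleader=(24.000, -22.000, 6.000°), engaged; cmd=(26.000, -21.000, 14.000°) → follower=(48.000, -14.000, 56.000°)
step 3: Δleader=(3.000, -4.000, 28.000°), disengaged; cmd=(0,0,0) → follower holds at (48.000, -14.000, 56.000°)
step 4: Δleader=(-9.000, 2.000, 11.000°), engaged; cmd=(-7.000, 3.000, 24.000°) → follower=(41.000, -11.000, 80.000°)
step 5: Δleader=(16.000, 4.000, -20.000°), engaged; cmd=(18.000, 5.000, -38.000°) → follower=(59.000, -6.000, 42.000°)

22.000 7.000 42.000
22.000 7.000 42.000
48.000 -14.000 56.000
48.000 -14.000 56.000
41.000 -11.000 80.000
59.000 -6.000 42.000
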